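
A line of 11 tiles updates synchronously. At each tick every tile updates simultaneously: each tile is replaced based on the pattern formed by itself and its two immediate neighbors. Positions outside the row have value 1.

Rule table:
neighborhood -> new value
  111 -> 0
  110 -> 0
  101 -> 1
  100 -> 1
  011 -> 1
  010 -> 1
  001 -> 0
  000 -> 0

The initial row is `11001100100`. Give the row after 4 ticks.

00101010110
10111111101
01100000011
11010000010

11010000010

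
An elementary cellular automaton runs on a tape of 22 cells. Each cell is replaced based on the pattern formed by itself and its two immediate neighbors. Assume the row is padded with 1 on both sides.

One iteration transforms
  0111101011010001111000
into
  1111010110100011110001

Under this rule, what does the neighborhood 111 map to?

1

At position 2 the neighborhood is 111; the next row has 1 there.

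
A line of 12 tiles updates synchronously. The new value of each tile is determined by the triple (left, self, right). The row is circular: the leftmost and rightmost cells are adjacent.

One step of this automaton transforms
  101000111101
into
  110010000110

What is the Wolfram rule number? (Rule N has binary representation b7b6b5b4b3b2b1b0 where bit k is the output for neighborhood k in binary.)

position 7: 111 → 0  (bit 7 = 0)
position 0: 110 → 1  (bit 6 = 1)
position 1: 101 → 1  (bit 5 = 1)
position 3: 100 → 0  (bit 4 = 0)
position 6: 011 → 0  (bit 3 = 0)
position 2: 010 → 0  (bit 2 = 0)
position 5: 001 → 0  (bit 1 = 0)
position 4: 000 → 1  (bit 0 = 1)
bits b7..b0 = 01100001 = 97

97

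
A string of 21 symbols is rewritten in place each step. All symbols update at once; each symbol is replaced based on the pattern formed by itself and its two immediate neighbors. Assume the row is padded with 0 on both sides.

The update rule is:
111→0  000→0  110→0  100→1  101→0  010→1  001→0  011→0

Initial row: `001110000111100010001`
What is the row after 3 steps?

000000010000000100101

000001000000010011001
000001100000011000101
000000010000000100101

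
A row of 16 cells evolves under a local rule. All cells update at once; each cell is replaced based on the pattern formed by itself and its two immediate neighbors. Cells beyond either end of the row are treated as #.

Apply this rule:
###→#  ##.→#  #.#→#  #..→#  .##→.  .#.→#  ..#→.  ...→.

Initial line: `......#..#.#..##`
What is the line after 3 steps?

###.....##.####.

step 1: #.....##.####..#
step 2: ##.....##.####..
step 3: ###.....##.####.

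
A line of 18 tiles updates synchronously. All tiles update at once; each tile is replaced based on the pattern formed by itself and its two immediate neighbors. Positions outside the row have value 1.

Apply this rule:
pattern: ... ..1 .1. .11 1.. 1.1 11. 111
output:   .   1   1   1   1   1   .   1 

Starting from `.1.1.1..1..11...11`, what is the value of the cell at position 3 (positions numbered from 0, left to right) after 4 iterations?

1

111111111111.1.111
11111111111.111111
1111111111.1111111
111111111.11111111
position 3 holds 1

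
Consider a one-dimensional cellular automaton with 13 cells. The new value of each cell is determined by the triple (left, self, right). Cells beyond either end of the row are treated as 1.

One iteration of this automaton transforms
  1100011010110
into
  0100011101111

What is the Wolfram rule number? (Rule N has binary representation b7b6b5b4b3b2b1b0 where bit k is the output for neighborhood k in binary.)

position 0: 111 → 0  (bit 7 = 0)
position 1: 110 → 1  (bit 6 = 1)
position 7: 101 → 1  (bit 5 = 1)
position 2: 100 → 0  (bit 4 = 0)
position 5: 011 → 1  (bit 3 = 1)
position 8: 010 → 0  (bit 2 = 0)
position 4: 001 → 0  (bit 1 = 0)
position 3: 000 → 0  (bit 0 = 0)
bits b7..b0 = 01101000 = 104

104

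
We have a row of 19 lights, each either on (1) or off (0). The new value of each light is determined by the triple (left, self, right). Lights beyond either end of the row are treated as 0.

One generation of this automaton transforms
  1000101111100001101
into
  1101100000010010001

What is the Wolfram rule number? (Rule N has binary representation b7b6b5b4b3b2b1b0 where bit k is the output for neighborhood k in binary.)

22

position 7: 111 → 0  (bit 7 = 0)
position 10: 110 → 0  (bit 6 = 0)
position 5: 101 → 0  (bit 5 = 0)
position 1: 100 → 1  (bit 4 = 1)
position 6: 011 → 0  (bit 3 = 0)
position 0: 010 → 1  (bit 2 = 1)
position 3: 001 → 1  (bit 1 = 1)
position 2: 000 → 0  (bit 0 = 0)
bits b7..b0 = 00010110 = 22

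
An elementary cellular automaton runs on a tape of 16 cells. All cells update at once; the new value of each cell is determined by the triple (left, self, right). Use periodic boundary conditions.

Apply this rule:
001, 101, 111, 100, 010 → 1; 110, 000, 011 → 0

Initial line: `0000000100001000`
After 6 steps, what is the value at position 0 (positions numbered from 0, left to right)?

1

step 1: 0000001110011100
step 2: 0000010101101010
step 3: 0000111110011111
step 4: 1001011101101110
step 5: 1111101010010101
step 6: 1111011111111110
position 0 holds 1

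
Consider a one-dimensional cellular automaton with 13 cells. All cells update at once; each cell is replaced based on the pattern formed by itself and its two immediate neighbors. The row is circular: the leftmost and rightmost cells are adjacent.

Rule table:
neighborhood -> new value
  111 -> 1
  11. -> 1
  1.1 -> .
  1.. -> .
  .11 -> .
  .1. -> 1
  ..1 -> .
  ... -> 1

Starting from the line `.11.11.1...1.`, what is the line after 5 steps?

..1..1.1.1.1.
1.1..1.1.1.1.
1.1..1.1.1.1.  (fixed point — unchanged through step 5)

1.1..1.1.1.1.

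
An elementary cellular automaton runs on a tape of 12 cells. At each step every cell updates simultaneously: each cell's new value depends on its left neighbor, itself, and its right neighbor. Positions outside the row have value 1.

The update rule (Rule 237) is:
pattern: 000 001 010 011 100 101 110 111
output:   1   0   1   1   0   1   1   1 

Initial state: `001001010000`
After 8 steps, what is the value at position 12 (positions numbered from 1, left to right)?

1

001001110110
001001111111
001001111111  (fixed point — unchanged through step 8)
position 12 holds 1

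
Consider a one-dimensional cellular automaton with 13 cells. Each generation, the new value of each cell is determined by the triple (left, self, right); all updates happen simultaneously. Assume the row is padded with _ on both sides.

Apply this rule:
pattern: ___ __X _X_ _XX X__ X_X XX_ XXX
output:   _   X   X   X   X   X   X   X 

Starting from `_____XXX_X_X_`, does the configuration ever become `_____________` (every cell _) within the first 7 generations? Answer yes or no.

generation 1: ____XXXXXXXXX
generation 2: ___XXXXXXXXXX
generation 3: __XXXXXXXXXXX
generation 4: _XXXXXXXXXXXX
generation 5: XXXXXXXXXXXXX
generation 6: XXXXXXXXXXXXX  (fixed point — unchanged through generation 7)
generation 7 is XXXXXXXXXXXXX, still not uniform _

no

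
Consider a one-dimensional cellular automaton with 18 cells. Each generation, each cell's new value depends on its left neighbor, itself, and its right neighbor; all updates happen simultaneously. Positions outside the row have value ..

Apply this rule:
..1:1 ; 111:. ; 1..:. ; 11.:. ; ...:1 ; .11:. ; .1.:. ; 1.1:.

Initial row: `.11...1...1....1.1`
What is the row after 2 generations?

..11...1...1....11

1...11..11..111...
..11...1...1....11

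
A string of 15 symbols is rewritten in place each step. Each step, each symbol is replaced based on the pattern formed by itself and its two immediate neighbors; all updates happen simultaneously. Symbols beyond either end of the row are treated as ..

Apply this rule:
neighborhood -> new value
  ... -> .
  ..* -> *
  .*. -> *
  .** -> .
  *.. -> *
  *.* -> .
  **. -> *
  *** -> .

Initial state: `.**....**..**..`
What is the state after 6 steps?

*.**..*.***.**.
*..****...*..**
***...**.****.*
..**.*.*....*.*
.*.*.*.**..**.*
**.*.*..***.*.*

**.*.*..***.*.*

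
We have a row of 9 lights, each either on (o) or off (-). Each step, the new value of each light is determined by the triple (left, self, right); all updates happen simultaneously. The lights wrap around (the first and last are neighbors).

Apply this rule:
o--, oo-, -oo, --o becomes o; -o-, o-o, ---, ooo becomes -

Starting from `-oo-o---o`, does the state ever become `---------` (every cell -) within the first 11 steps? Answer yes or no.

step 1: -oo--o-o-
step 2: ooooo---o
step 3: ----oo-oo
step 4: o--ooo-oo
step 5: oooo-o-o-
step 6: o--o-----
step 7: -oo-o---o  (repeats step 0; period 7)
step 11: o--ooo-oo
step 11 is o--ooo-oo, still not uniform -

no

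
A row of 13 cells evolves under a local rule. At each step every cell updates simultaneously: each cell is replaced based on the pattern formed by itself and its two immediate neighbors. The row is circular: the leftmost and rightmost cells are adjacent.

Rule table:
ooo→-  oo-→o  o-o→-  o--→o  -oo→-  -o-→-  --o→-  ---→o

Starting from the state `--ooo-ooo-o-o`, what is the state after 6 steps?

-oo--ooo--oo-

o---o---o----
-oo--oo--ooo-
--oo--oo---oo
o--oo--ooo--o
oo--oo---oo--
-oo--ooo--oo-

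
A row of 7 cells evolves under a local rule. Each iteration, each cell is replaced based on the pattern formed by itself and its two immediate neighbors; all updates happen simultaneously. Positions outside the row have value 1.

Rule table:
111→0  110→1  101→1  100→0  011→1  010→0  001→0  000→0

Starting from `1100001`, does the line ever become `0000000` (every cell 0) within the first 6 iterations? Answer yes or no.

no

0100001
1000001
1000001  (fixed point — unchanged through iteration 6)
iteration 6 is 1000001, still not uniform 0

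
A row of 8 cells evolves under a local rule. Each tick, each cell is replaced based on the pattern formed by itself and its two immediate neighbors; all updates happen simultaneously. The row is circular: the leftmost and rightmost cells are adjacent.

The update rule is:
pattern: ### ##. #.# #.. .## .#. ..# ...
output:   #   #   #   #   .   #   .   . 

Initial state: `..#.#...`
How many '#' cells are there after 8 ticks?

..####..
...####.
....####
#....###
##....##
###....#
####....
.####...
count of #: 4

4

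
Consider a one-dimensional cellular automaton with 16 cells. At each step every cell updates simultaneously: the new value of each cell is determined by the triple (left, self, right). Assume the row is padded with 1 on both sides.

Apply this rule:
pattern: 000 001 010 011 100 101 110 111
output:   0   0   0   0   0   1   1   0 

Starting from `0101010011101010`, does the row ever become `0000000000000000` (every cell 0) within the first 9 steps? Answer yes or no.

no

1010100000110101
1101000000011010
0110000000001101
1010000000000110
1100000000000011
0100000000000000
1000000000000000
1000000000000000  (fixed point — unchanged through step 9)
step 9 is 1000000000000000, still not uniform 0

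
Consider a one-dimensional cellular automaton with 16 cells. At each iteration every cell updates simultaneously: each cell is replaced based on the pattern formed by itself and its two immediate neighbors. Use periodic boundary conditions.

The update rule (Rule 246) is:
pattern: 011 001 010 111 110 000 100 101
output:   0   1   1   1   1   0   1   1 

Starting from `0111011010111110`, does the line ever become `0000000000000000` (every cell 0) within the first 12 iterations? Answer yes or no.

1011101111011111
1101110111101111
1110111011110111
1111011101111011
1111101110111101
1111110111011110
0111111011101111
1011111101110111
1101111110111011
1110111111011101
1111011111101110
0111101111110111
iteration 12 is 0111101111110111, still not uniform 0

no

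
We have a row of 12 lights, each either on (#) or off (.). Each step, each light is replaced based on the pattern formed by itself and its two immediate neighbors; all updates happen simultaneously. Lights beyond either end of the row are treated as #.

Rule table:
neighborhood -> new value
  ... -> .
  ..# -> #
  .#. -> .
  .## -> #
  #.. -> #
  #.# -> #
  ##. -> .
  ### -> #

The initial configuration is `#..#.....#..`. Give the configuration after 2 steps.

.##.#...#.##
##.#.#.#.###

##.#.#.#.###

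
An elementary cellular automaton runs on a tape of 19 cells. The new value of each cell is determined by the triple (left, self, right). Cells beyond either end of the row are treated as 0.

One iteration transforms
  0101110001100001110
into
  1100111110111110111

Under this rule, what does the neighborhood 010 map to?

1

At position 1 the neighborhood is 010; the next row has 1 there.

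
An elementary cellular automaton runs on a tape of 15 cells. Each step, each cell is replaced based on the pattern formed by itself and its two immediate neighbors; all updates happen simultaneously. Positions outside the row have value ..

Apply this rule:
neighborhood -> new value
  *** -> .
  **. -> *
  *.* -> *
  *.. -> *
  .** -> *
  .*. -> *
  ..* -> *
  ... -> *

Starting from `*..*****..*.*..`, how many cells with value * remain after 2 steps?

7

****...********
*..*****......*
count of *: 7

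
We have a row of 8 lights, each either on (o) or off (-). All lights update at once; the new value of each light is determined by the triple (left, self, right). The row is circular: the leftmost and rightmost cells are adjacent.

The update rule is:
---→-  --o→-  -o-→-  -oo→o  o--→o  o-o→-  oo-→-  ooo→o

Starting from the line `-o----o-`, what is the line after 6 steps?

----o--o

--o----o
o--o----
-o--o---
--o--o--
---o--o-
----o--o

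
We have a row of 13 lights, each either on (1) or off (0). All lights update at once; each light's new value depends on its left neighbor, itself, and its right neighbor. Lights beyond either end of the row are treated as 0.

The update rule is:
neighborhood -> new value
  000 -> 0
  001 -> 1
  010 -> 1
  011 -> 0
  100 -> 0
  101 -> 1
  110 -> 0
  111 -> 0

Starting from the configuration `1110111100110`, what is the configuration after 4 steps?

1100001100000

0001000001000
0011000011000
0100000100000
1100001100000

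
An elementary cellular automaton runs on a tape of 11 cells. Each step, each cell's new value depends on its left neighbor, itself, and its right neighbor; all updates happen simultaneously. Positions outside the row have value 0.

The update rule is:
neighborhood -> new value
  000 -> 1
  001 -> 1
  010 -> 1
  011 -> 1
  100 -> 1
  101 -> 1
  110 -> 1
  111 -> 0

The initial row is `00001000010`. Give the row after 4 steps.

11111111111
10000000001
11111111111  (repeats step 1; period 2)
step 4: 10000000001

10000000001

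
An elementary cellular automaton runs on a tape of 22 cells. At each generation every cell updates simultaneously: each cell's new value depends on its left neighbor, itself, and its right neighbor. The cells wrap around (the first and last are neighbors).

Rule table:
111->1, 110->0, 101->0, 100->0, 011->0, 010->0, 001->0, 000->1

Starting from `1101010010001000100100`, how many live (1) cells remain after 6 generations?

10

generation 1: 0000000000100010000000
generation 2: 1111111110001000111111
generation 3: 1111111100100010011111
generation 4: 1111111000001000001111
generation 5: 1111110011100011100111
generation 6: 1111100001001001000011
count of 1: 10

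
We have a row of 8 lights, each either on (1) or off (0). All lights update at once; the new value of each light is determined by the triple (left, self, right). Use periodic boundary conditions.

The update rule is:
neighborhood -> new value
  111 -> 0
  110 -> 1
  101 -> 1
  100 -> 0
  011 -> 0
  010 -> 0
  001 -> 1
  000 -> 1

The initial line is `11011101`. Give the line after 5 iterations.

01010101

01100110
10101010
01010101
10101010  (repeats iteration 2; period 2)
iteration 5: 01010101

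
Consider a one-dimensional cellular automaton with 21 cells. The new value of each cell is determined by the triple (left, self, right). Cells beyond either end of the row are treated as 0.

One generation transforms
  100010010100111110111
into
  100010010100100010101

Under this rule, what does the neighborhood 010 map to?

At position 0 the neighborhood is 010; the next row has 1 there.

1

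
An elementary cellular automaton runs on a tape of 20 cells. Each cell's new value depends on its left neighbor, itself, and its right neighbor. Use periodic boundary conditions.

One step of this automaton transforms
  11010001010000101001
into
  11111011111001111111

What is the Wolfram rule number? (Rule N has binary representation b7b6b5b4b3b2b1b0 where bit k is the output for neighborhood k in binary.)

254

position 0: 111 → 1  (bit 7 = 1)
position 1: 110 → 1  (bit 6 = 1)
position 2: 101 → 1  (bit 5 = 1)
position 4: 100 → 1  (bit 4 = 1)
position 19: 011 → 1  (bit 3 = 1)
position 3: 010 → 1  (bit 2 = 1)
position 6: 001 → 1  (bit 1 = 1)
position 5: 000 → 0  (bit 0 = 0)
bits b7..b0 = 11111110 = 254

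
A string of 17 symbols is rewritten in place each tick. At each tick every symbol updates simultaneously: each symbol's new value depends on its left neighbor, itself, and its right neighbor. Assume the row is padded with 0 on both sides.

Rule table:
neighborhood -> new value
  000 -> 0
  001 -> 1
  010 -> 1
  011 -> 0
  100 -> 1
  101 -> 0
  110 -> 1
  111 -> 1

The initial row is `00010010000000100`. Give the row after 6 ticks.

tick 1: 00111111000001110
tick 2: 01011111100010111
tick 3: 11001111110110011
tick 4: 01110111110011101
tick 5: 10110011111101101
tick 6: 10011101111100101

10011101111100101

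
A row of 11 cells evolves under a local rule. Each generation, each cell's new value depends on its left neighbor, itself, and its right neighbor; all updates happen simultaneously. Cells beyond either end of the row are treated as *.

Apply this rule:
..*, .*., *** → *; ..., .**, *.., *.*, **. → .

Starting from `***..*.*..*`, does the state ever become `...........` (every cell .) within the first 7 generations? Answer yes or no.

**..**.*.*.
*..*...*.*.
..**..**.*.
.*...*...*.
.*..**..**.
.*.*...*...
.*.*..**..*
generation 7 is .*.*..**..*, still not uniform .

no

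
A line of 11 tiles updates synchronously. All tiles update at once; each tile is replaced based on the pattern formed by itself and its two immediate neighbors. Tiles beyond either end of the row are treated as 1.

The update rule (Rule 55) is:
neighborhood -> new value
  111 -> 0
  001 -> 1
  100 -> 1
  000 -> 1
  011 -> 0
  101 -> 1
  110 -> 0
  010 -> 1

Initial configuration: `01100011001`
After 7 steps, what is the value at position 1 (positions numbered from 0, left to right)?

10011100110
01100011001  (repeats step 0; period 2)
step 7: 10011100110
position 1 holds 0

0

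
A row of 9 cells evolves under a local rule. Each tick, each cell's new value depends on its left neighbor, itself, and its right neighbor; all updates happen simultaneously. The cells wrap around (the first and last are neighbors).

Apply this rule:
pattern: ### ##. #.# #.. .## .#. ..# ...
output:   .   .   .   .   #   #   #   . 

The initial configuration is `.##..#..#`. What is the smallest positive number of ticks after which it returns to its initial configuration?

18

tick 1: .#..##.##
tick 2: .#.##..#.
tick 3: ##.#..##.
tick 4: #..#.##..
tick 5: #.##.#..#
tick 6: ..#..#.##
tick 7: .##.##.#.
tick 8: ##..#..#.
tick 9: #..##.##.
tick 10: #.##..#..
tick 11: #.#..##.#
tick 12: ..#.##..#
tick 13: .##.#..##
tick 14: .#..#.##.
tick 15: ##.##.#..
tick 16: #..#..#.#
tick 17: ..##.##.#
tick 18: .##..#..#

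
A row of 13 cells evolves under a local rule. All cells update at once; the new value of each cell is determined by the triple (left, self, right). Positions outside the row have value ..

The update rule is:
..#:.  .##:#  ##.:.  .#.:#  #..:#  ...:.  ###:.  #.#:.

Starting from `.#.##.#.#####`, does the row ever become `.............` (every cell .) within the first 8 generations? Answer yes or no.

.#.#..#.#....
.#.##.#.##...
.#.#..#.#.#..
.#.##.#.#.##.
.#.#..#.#.#.#
.#.##.#.#.#.#
.#.#..#.#.#.#  (repeats generation 5; period 2)
generation 8: .#.##.#.#.#.#
generation 8 is .#.##.#.#.#.#, still not uniform .

no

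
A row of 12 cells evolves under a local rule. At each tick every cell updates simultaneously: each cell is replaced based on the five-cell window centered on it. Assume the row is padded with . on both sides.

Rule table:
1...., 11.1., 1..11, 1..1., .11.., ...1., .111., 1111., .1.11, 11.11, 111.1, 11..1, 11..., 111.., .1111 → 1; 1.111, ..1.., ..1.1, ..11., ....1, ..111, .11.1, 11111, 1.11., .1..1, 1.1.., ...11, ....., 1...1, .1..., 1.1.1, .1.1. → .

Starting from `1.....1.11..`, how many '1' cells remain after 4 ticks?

2

..1..1.1.111
.1..1...1.11
1..1...1.1.1
..1...1.....
count of 1: 2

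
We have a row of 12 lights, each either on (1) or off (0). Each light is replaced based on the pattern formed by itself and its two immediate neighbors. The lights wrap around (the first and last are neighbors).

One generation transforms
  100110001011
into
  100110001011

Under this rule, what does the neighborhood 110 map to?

1

At position 0 the neighborhood is 110; the next row has 1 there.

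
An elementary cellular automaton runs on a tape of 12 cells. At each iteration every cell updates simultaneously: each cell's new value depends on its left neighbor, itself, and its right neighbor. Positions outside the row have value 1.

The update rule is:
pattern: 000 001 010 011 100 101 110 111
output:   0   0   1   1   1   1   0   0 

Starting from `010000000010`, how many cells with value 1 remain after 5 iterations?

iteration 1: 111000000011
iteration 2: 000100000010
iteration 3: 100110000011
iteration 4: 010101000010
iteration 5: 111111100011
count of 1: 9

9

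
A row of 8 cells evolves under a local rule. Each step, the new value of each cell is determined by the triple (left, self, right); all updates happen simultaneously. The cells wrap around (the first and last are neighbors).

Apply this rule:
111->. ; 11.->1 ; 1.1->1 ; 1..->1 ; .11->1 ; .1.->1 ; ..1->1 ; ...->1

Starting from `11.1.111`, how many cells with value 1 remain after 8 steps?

5

.11111..
11...111
.11111..  (repeats step 1; period 2)
step 8: 11...111
count of 1: 5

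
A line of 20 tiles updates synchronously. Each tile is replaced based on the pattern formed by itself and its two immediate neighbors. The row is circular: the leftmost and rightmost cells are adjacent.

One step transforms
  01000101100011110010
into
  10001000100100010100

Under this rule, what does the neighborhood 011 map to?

At position 7 the neighborhood is 011; the next row has 0 there.

0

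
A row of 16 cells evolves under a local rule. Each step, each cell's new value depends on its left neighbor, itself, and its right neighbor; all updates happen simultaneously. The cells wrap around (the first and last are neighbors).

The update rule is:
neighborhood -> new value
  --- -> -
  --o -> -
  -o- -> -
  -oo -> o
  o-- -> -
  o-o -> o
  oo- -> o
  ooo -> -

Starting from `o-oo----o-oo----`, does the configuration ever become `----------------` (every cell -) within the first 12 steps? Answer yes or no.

yes

-ooo-----ooo----
-o-o-----o-o----
--o-------o-----
----------------
all cells are - at step 4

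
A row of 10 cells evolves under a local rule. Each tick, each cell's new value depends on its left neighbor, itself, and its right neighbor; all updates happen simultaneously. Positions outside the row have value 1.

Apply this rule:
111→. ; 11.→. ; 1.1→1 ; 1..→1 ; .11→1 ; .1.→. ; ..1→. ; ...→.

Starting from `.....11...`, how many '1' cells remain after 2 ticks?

3

tick 1: 1....1.1..
tick 2: .1....1.1.
count of 1: 3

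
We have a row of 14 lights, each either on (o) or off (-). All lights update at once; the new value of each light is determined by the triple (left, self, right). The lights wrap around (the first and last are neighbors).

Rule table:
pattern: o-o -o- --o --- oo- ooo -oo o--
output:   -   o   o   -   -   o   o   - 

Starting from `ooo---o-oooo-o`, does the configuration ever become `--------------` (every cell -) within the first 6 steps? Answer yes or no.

oo---oo-ooo--o
o---oo--oo--oo
---oo--oo--ooo
--oo--oo--ooo-
-oo--oo--ooo--
oo--oo--ooo---
step 6 is oo--oo--ooo---, still not uniform -

no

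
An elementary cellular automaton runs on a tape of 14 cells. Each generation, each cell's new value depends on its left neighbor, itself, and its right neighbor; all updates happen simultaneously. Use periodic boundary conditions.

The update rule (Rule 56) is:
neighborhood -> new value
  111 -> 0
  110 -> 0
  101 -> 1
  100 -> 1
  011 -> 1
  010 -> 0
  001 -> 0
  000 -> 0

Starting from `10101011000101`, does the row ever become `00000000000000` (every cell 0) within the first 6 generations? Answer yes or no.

no

01010110100011
10101101010010
01011010101001
10110101010100
01101010101010
01010101010101
generation 6 is 01010101010101, still not uniform 0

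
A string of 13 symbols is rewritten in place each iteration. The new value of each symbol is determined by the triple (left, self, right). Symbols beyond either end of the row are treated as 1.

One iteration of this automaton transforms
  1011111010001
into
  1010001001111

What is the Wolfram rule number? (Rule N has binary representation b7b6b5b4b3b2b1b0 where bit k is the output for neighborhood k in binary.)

91

position 3: 111 → 0  (bit 7 = 0)
position 0: 110 → 1  (bit 6 = 1)
position 1: 101 → 0  (bit 5 = 0)
position 9: 100 → 1  (bit 4 = 1)
position 2: 011 → 1  (bit 3 = 1)
position 8: 010 → 0  (bit 2 = 0)
position 11: 001 → 1  (bit 1 = 1)
position 10: 000 → 1  (bit 0 = 1)
bits b7..b0 = 01011011 = 91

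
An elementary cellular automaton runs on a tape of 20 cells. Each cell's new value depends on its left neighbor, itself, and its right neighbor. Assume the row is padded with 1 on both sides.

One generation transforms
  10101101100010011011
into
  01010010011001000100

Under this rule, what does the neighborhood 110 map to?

0

At position 0 the neighborhood is 110; the next row has 0 there.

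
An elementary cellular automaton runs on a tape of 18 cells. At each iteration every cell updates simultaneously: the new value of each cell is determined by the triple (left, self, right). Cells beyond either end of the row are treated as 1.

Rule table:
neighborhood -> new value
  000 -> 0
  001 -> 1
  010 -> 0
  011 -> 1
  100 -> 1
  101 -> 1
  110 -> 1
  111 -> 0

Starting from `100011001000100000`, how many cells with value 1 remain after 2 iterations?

10

110111110101010001
011100011010101011
count of 1: 10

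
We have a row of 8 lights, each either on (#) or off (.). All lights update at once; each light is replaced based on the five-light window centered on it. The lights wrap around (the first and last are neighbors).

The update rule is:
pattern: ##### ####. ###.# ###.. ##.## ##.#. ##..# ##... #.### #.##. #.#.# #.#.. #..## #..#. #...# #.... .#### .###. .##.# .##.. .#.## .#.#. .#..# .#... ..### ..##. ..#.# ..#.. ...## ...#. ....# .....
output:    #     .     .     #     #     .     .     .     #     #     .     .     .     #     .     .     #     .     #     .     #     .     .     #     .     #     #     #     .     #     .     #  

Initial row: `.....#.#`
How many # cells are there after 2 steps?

step 1: #.#.##..
step 2: #..##..#
count of #: 4

4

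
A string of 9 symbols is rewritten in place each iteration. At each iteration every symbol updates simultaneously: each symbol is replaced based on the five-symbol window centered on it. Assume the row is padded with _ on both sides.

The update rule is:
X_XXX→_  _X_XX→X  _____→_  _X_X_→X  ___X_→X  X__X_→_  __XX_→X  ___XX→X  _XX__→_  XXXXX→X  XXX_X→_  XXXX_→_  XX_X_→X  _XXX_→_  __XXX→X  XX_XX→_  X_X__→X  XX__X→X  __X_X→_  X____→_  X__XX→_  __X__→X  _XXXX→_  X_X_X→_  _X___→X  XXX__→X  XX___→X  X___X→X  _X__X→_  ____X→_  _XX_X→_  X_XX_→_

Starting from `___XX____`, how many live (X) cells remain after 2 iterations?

5

__XX_X___
_XX_XXX__
count of X: 5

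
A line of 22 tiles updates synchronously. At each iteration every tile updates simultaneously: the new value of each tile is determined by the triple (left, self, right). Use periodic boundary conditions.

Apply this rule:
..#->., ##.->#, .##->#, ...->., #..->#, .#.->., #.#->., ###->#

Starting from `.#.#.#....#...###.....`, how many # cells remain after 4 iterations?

8

iteration 1: ......#....#..####....
iteration 2: .......#....#.#####...
iteration 3: ........#.....######..
iteration 4: .........#....#######.
count of #: 8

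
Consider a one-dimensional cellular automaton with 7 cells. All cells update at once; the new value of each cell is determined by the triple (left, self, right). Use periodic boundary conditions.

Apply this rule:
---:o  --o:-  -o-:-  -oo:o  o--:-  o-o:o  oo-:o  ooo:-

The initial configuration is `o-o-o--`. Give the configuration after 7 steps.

-o-o-oo

step 1: -o-o---
step 2: --o--oo
step 3: -----oo
step 4: -ooo-oo
step 5: oo-oooo
step 6: -ooo---
step 7: -o-o-oo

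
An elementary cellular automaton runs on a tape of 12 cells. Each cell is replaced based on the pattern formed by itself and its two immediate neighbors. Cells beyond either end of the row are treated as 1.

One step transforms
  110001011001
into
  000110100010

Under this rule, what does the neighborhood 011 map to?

0

At position 7 the neighborhood is 011; the next row has 0 there.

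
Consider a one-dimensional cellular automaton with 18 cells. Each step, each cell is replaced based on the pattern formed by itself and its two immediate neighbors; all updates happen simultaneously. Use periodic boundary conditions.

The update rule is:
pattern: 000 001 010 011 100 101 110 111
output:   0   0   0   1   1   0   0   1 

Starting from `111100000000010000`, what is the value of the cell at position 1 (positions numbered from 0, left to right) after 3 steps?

111010000000001000
110001000000000100
101000100000000010
position 1 holds 0

0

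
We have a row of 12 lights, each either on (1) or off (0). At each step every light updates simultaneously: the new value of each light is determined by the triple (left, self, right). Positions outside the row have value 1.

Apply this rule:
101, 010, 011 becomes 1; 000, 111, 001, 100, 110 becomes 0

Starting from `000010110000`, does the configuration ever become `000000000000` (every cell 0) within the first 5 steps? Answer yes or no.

000011100000
000010000000
000010000000  (fixed point — unchanged through step 5)
step 5 is 000010000000, still not uniform 0

no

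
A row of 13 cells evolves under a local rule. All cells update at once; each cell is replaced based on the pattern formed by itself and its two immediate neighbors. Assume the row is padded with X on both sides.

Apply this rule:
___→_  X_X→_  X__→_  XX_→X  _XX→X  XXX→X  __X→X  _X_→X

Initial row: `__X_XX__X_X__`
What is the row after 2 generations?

_XX_XX_XX_X_X
_XX_XX_XX_X_X

_XX_XX_XX_X_X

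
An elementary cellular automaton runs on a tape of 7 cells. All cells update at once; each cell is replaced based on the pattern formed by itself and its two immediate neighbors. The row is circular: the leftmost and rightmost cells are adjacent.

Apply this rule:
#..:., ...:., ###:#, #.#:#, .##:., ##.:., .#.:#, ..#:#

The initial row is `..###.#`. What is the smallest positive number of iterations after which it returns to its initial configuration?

28

.#.#.##
#####..
.###..#
#.#..##
.##.#.#
#..####
..#.###
.###.#.
#.#.##.
####..#
###..#.
.#..###
##.#.#.
..#####
.#.###.
###.#..
.#.##.#
###..##
##..#.#
#..###.
#.#.#.#
.#####.
#.###..
##.#..#
#.##.#.
##..###
#..#.##
..###.#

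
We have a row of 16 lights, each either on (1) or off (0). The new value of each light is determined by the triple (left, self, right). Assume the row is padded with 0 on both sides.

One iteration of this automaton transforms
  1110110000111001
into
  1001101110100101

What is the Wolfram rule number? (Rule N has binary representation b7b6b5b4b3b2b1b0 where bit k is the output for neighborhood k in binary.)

61

position 1: 111 → 0  (bit 7 = 0)
position 2: 110 → 0  (bit 6 = 0)
position 3: 101 → 1  (bit 5 = 1)
position 6: 100 → 1  (bit 4 = 1)
position 0: 011 → 1  (bit 3 = 1)
position 15: 010 → 1  (bit 2 = 1)
position 9: 001 → 0  (bit 1 = 0)
position 7: 000 → 1  (bit 0 = 1)
bits b7..b0 = 00111101 = 61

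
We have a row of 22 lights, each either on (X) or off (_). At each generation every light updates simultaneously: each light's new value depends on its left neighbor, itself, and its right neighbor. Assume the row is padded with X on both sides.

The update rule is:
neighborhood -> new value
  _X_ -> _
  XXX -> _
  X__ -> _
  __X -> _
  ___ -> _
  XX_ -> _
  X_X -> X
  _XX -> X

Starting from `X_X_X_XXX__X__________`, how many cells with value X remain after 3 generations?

3

_X_X_XX_______________
X_X_XX________________
_X_XX_________________
count of X: 3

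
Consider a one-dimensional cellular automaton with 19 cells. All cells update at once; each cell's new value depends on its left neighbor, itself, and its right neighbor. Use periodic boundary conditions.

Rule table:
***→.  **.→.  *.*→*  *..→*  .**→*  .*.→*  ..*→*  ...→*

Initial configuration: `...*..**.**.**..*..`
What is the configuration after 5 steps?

step 1: *******.**.**.*****
step 2: .......**.**.**....
step 3: ********.**.**.****
step 4: ........**.**.**...
step 5: *********.**.**.***

*********.**.**.***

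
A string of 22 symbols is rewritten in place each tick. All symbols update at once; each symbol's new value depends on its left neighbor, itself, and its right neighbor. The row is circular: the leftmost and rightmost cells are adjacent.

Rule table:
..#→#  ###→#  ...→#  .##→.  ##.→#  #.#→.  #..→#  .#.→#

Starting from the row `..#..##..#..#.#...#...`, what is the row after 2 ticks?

#####..######..#######

tick 1: #####.#######.########
tick 2: #####..######..#######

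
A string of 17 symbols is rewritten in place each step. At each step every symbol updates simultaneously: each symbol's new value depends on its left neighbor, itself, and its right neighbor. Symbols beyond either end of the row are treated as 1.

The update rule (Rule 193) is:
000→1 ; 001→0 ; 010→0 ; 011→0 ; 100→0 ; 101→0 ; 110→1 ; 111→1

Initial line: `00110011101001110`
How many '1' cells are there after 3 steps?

step 1: 00010001100000110
step 2: 01000100101110010
step 3: 00010000000110000
count of 1: 3

3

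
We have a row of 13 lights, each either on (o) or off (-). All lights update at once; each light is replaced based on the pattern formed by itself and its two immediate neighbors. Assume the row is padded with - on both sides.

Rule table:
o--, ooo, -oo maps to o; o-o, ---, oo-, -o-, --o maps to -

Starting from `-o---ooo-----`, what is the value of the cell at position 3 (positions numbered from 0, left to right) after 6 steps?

-

--o--oo-o----
---o-o---o---
------o---o--
-------o---o-
--------o---o
---------o---
position 3 holds -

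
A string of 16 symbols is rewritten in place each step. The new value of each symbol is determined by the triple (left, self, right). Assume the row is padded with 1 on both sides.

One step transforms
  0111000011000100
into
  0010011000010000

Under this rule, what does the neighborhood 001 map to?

0

At position 7 the neighborhood is 001; the next row has 0 there.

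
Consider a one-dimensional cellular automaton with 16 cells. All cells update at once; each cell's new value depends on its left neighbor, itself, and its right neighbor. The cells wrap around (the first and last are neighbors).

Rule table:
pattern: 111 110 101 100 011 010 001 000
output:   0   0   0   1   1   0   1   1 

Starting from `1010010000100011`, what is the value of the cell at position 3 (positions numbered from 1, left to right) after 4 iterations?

1

iteration 1: 0001101111011110
iteration 2: 1111001000010001
iteration 3: 0000110111101111
iteration 4: 1111100100001000
position 3 holds 1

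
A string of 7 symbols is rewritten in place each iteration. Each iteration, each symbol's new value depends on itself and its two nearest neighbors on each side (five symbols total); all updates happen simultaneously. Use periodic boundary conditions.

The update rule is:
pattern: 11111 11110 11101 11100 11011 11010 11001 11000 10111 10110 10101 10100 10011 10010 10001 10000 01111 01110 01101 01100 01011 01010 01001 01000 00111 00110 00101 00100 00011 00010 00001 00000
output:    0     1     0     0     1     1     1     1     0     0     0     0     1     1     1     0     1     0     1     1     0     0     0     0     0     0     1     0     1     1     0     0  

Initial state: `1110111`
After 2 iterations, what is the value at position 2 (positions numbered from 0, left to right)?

0

0101010
1100000
position 2 holds 0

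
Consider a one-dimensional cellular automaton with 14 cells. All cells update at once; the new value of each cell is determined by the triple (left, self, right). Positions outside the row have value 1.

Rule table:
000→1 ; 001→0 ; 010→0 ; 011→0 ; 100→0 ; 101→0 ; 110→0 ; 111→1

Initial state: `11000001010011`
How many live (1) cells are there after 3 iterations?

5

10011100000001
00001001111100
01100000111000
count of 1: 5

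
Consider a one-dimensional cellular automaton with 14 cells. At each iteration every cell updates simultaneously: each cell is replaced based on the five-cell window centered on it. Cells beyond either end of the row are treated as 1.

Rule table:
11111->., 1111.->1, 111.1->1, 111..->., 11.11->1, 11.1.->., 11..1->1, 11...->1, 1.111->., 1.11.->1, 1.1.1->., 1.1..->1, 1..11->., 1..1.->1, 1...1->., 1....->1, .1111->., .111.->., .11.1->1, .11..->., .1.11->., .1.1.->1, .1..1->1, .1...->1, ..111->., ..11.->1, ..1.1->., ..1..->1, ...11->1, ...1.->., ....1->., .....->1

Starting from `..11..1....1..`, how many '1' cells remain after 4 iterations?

1.1.11111..11.
1......1.1.111
.1111...1.....
1..1.1..1111.1
count of 1: 8

8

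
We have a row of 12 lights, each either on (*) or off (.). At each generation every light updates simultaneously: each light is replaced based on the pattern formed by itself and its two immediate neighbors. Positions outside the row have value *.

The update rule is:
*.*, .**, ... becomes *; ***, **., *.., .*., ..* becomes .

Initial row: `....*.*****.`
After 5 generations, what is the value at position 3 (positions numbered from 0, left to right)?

.**..**....*
**...*..**.*
...*....*.**
.*...**..**.
*..*.*...*.*
position 3 holds *

*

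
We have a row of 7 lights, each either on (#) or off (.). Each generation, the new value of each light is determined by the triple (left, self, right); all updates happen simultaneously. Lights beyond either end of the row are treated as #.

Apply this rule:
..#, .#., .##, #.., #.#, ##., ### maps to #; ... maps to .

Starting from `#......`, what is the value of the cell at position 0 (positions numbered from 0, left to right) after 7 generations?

#

generation 1: ##....#
generation 2: ###..##
generation 3: #######
generation 4: #######  (fixed point — unchanged through generation 7)
position 0 holds #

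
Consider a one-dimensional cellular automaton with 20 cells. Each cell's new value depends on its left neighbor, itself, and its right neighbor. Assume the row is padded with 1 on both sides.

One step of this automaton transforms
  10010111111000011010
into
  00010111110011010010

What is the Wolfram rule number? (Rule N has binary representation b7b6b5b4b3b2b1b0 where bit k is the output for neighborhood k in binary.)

141

position 6: 111 → 1  (bit 7 = 1)
position 0: 110 → 0  (bit 6 = 0)
position 4: 101 → 0  (bit 5 = 0)
position 1: 100 → 0  (bit 4 = 0)
position 5: 011 → 1  (bit 3 = 1)
position 3: 010 → 1  (bit 2 = 1)
position 2: 001 → 0  (bit 1 = 0)
position 12: 000 → 1  (bit 0 = 1)
bits b7..b0 = 10001101 = 141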